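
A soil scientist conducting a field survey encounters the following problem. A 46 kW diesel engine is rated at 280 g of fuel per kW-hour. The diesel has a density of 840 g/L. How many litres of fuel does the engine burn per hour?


FC = P * BSFC / rho_fuel
   = 46 * 280 / 840
   = 12880 / 840
   = 15.33 L/h


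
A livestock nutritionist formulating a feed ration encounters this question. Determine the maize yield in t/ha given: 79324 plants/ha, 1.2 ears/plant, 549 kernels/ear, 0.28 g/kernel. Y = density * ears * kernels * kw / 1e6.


Y = density * ears * kernels * kw
  = 79324 * 1.2 * 549 * 0.28 g/ha
  = 14632422.34 g/ha
  = 14632.42 kg/ha = 14.63 t/ha


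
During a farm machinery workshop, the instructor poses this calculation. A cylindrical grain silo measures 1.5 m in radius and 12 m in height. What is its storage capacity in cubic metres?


V = pi * r^2 * h
  = pi * 1.5^2 * 12
  = pi * 2.25 * 12
  = 84.82 m^3


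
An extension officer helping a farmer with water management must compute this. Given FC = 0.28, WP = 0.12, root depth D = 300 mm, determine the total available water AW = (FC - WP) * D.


AW = (FC - WP) * D
   = (0.28 - 0.12) * 300
   = 0.16 * 300
   = 48 mm


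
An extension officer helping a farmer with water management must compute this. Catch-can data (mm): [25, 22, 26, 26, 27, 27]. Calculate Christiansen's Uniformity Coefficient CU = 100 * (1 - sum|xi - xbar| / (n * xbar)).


xbar = 153 / 6 = 25.500
sum|xi - xbar| = 8
CU = 100 * (1 - 8 / (6 * 25.500))
   = 100 * (1 - 0.0523)
   = 94.77%


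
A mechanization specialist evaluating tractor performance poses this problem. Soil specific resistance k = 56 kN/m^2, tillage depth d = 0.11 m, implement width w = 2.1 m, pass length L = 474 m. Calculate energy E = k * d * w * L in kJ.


E = k * d * w * L
  = 56 * 0.11 * 2.1 * 474
  = 6131.66 kJ


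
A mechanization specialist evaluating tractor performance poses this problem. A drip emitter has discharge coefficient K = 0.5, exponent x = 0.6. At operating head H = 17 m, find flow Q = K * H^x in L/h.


Q = K * H^x
  = 0.5 * 17^0.6
  = 0.5 * 5.4736
  = 2.74 L/h


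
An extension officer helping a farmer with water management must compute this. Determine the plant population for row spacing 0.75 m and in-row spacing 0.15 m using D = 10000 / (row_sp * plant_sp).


D = 10000 / (row_sp * plant_sp)
  = 10000 / (0.75 * 0.15)
  = 10000 / 0.1125
  = 88888.89 plants/ha


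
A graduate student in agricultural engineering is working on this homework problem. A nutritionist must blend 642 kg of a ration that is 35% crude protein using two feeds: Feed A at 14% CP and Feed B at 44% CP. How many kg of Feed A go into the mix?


parts_A = CP_b - target = 44 - 35 = 9
parts_B = target - CP_a = 35 - 14 = 21
total_parts = 9 + 21 = 30
Feed A = 642 * 9 / 30 = 192.60 kg
Feed B = 642 * 21 / 30 = 449.40 kg

192.60 kg


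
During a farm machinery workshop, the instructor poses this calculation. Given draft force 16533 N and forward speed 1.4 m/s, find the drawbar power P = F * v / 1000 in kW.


P = F * v / 1000
  = 16533 * 1.4 / 1000
  = 23146.20 / 1000
  = 23.15 kW


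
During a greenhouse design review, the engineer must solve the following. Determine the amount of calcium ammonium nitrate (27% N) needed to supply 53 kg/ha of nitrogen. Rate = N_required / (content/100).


Rate = N_required / (N_content / 100)
     = 53 / (27 / 100)
     = 53 / 0.27
     = 196.30 kg/ha


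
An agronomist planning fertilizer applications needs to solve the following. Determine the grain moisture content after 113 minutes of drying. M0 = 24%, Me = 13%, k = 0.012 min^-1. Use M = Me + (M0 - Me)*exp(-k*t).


M = Me + (M0 - Me) * e^(-k*t)
  = 13 + (24 - 13) * e^(-0.012*113)
  = 13 + 11 * e^(-1.356)
  = 13 + 11 * 0.25769
  = 13 + 2.8346
  = 15.83%


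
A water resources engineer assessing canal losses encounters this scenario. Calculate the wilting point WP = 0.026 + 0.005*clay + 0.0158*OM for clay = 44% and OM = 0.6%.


WP = 0.026 + 0.005*44 + 0.0158*0.6
   = 0.026 + 0.2200 + 0.0095
   = 0.2555


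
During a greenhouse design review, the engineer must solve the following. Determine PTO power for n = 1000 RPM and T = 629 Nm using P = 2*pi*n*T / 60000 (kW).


P = 2*pi*n*T / 60000
  = 2*pi * 1000 * 629 / 60000
  = 3952123.56 / 60000
  = 65.87 kW


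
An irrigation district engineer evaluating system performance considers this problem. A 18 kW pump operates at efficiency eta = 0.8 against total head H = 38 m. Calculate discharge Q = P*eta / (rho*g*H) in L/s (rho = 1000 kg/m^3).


Q = (P * 1000 * eta) / (rho * g * H)
  = (18 * 1000 * 0.8) / (1000 * 9.81 * 38)
  = 14400 / 372780
  = 0.03863 m^3/s = 38.63 L/s


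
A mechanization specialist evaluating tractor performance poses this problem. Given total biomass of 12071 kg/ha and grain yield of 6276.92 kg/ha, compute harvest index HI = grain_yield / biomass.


HI = grain_yield / biomass
   = 6276.92 / 12071
   = 0.52


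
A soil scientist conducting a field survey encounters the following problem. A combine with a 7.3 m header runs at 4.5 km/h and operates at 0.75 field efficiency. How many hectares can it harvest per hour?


C = w * v * eta_f / 10
  = 7.3 * 4.5 * 0.75 / 10
  = 24.64 / 10
  = 2.46 ha/h


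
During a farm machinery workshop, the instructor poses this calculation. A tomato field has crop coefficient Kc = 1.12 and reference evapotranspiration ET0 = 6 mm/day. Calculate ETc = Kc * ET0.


ETc = Kc * ET0
    = 1.12 * 6
    = 6.72 mm/day


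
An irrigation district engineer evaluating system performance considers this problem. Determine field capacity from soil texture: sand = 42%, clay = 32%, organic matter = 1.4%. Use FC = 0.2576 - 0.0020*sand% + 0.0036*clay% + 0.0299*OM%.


FC = 0.2576 - 0.0020*42 + 0.0036*32 + 0.0299*1.4
   = 0.2576 - 0.0840 + 0.1152 + 0.0419
   = 0.3307


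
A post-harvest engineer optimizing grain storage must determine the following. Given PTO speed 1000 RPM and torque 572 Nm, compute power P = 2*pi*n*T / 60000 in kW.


P = 2*pi*n*T / 60000
  = 2*pi * 1000 * 572 / 60000
  = 3593982.00 / 60000
  = 59.90 kW


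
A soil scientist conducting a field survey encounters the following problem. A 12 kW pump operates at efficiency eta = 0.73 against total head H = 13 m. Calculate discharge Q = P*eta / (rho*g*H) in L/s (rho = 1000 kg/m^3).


Q = (P * 1000 * eta) / (rho * g * H)
  = (12 * 1000 * 0.73) / (1000 * 9.81 * 13)
  = 8760 / 127530
  = 0.06869 m^3/s = 68.69 L/s


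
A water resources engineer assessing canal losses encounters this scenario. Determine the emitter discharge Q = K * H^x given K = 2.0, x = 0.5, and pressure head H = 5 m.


Q = K * H^x
  = 2.0 * 5^0.5
  = 2.0 * 2.2361
  = 4.47 L/h


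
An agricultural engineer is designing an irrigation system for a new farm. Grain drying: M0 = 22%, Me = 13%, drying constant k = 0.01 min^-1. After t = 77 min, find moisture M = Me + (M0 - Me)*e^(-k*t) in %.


M = Me + (M0 - Me) * e^(-k*t)
  = 13 + (22 - 13) * e^(-0.01*77)
  = 13 + 9 * e^(-0.770)
  = 13 + 9 * 0.46301
  = 13 + 4.1671
  = 17.17%


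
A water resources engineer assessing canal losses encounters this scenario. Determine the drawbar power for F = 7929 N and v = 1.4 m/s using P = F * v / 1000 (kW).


P = F * v / 1000
  = 7929 * 1.4 / 1000
  = 11100.60 / 1000
  = 11.10 kW


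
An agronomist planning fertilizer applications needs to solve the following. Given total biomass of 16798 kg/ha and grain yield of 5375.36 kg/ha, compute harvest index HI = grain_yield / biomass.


HI = grain_yield / biomass
   = 5375.36 / 16798
   = 0.32


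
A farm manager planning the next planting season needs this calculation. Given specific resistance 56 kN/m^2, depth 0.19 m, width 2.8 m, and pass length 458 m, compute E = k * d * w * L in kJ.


E = k * d * w * L
  = 56 * 0.19 * 2.8 * 458
  = 13644.74 kJ


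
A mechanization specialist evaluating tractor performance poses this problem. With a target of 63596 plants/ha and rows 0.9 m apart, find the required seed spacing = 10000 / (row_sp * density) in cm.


spacing = 10000 / (row_sp * density)
        = 10000 / (0.9 * 63596)
        = 10000 / 57236.40
        = 0.17471 m = 17.47 cm


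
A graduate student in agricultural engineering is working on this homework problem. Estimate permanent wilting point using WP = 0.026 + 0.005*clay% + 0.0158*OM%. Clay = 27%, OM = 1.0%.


WP = 0.026 + 0.005*27 + 0.0158*1.0
   = 0.026 + 0.1350 + 0.0158
   = 0.1768


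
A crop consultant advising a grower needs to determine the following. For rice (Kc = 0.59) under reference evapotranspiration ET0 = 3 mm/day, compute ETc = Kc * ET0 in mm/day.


ETc = Kc * ET0
    = 0.59 * 3
    = 1.77 mm/day


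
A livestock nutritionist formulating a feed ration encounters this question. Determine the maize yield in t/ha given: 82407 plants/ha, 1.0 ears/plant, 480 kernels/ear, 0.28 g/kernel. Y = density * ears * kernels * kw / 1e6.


Y = density * ears * kernels * kw
  = 82407 * 1.0 * 480 * 0.28 g/ha
  = 11075500.80 g/ha
  = 11075.50 kg/ha = 11.08 t/ha


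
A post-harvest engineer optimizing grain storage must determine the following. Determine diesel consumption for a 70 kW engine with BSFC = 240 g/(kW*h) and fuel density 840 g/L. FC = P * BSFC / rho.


FC = P * BSFC / rho_fuel
   = 70 * 240 / 840
   = 16800 / 840
   = 20 L/h


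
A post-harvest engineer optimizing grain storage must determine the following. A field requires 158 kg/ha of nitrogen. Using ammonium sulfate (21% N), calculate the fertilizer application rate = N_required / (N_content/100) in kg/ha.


Rate = N_required / (N_content / 100)
     = 158 / (21 / 100)
     = 158 / 0.21
     = 752.38 kg/ha


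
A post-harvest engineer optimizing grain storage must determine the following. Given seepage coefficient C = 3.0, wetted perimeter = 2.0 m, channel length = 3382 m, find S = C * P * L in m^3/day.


S = C * P * L
  = 3.0 * 2.0 * 3382
  = 20292 m^3/day


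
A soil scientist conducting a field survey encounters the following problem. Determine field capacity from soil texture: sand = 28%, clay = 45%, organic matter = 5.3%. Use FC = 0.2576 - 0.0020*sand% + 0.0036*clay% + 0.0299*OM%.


FC = 0.2576 - 0.0020*28 + 0.0036*45 + 0.0299*5.3
   = 0.2576 - 0.0560 + 0.1620 + 0.1585
   = 0.5221


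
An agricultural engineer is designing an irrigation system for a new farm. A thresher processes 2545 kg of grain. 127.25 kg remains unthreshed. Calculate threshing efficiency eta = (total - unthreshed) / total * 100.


eta = (total - unthreshed) / total * 100
    = (2545 - 127.25) / 2545 * 100
    = 2417.75 / 2545 * 100
    = 95%


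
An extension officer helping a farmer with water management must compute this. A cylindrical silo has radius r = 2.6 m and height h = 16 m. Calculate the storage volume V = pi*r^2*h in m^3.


V = pi * r^2 * h
  = pi * 2.6^2 * 16
  = pi * 6.76 * 16
  = 339.79 m^3


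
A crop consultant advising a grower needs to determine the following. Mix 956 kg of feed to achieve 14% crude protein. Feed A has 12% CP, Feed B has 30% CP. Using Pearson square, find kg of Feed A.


parts_A = CP_b - target = 30 - 14 = 16
parts_B = target - CP_a = 14 - 12 = 2
total_parts = 16 + 2 = 18
Feed A = 956 * 16 / 18 = 849.78 kg
Feed B = 956 * 2 / 18 = 106.22 kg

849.78 kg


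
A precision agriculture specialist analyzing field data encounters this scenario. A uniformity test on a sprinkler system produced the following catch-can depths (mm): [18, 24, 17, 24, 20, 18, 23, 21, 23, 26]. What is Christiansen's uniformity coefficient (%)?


xbar = 214 / 10 = 21.400
sum|xi - xbar| = 26
CU = 100 * (1 - 26 / (10 * 21.400))
   = 100 * (1 - 0.1215)
   = 87.85%


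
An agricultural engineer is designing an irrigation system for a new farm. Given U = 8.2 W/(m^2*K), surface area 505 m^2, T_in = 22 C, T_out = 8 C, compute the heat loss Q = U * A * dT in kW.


dT = 22 - (8) = 14 K
Q = U * A * dT
  = 8.2 * 505 * 14
  = 57974 W = 57.97 kW


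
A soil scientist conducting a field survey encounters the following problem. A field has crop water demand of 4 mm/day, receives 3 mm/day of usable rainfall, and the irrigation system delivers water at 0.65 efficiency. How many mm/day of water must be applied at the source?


IWR = (ETc - Pe) / Ea
    = (4 - 3) / 0.65
    = 1 / 0.65
    = 1.54 mm/day


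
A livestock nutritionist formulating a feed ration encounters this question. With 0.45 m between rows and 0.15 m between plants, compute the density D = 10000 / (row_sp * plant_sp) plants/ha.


D = 10000 / (row_sp * plant_sp)
  = 10000 / (0.45 * 0.15)
  = 10000 / 0.0675
  = 148148.15 plants/ha


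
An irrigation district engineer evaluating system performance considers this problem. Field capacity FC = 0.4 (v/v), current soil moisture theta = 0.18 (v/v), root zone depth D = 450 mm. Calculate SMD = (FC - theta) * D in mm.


SMD = (FC - theta) * D
    = (0.4 - 0.18) * 450
    = 0.220 * 450
    = 99 mm


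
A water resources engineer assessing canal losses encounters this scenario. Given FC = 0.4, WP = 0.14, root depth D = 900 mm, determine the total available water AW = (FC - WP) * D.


AW = (FC - WP) * D
   = (0.4 - 0.14) * 900
   = 0.26 * 900
   = 234 mm


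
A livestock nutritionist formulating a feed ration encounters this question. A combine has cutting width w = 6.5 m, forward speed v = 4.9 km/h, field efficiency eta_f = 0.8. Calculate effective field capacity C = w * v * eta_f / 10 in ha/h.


C = w * v * eta_f / 10
  = 6.5 * 4.9 * 0.8 / 10
  = 25.48 / 10
  = 2.55 ha/h


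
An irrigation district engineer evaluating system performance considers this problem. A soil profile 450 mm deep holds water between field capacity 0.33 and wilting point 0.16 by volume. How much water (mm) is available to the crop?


AW = (FC - WP) * D
   = (0.33 - 0.16) * 450
   = 0.17 * 450
   = 76.50 mm


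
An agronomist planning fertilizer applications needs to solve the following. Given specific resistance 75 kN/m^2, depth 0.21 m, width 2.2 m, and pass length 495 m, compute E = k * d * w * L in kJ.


E = k * d * w * L
  = 75 * 0.21 * 2.2 * 495
  = 17151.75 kJ


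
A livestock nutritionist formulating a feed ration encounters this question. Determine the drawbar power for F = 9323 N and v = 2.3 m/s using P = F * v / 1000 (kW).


P = F * v / 1000
  = 9323 * 2.3 / 1000
  = 21442.90 / 1000
  = 21.44 kW


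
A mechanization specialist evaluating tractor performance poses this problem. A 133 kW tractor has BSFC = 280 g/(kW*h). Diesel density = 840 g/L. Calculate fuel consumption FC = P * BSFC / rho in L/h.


FC = P * BSFC / rho_fuel
   = 133 * 280 / 840
   = 37240 / 840
   = 44.33 L/h


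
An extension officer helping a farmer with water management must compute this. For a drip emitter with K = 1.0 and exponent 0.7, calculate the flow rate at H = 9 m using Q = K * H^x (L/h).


Q = K * H^x
  = 1.0 * 9^0.7
  = 1.0 * 4.6555
  = 4.66 L/h


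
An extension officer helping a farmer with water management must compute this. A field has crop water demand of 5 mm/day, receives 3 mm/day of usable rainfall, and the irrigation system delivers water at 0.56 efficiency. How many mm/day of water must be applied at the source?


IWR = (ETc - Pe) / Ea
    = (5 - 3) / 0.56
    = 2 / 0.56
    = 3.57 mm/day


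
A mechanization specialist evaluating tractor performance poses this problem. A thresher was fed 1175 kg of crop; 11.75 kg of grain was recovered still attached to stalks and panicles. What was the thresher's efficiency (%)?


eta = (total - unthreshed) / total * 100
    = (1175 - 11.75) / 1175 * 100
    = 1163.25 / 1175 * 100
    = 99%


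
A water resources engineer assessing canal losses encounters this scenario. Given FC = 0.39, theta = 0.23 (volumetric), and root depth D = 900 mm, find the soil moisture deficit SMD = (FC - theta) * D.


SMD = (FC - theta) * D
    = (0.39 - 0.23) * 900
    = 0.160 * 900
    = 144 mm


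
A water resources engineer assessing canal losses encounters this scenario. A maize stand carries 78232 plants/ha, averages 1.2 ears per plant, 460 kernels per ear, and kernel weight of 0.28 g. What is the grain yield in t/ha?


Y = density * ears * kernels * kw
  = 78232 * 1.2 * 460 * 0.28 g/ha
  = 12091537.92 g/ha
  = 12091.54 kg/ha = 12.09 t/ha


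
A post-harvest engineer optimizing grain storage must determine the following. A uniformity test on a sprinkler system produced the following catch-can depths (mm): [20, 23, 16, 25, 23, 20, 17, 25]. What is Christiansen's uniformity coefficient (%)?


xbar = 169 / 8 = 21.125
sum|xi - xbar| = 23
CU = 100 * (1 - 23 / (8 * 21.125))
   = 100 * (1 - 0.1361)
   = 86.39%


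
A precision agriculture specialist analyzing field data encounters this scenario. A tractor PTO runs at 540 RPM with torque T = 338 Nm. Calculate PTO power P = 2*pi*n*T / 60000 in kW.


P = 2*pi*n*T / 60000
  = 2*pi * 540 * 338 / 60000
  = 1146806.98 / 60000
  = 19.11 kW


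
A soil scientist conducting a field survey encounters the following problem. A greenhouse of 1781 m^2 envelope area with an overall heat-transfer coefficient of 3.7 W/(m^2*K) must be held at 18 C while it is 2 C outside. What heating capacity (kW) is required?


dT = 18 - (2) = 16 K
Q = U * A * dT
  = 3.7 * 1781 * 16
  = 105435.20 W = 105.44 kW


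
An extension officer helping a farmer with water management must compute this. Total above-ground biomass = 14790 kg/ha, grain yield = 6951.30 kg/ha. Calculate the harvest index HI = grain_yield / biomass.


HI = grain_yield / biomass
   = 6951.30 / 14790
   = 0.47


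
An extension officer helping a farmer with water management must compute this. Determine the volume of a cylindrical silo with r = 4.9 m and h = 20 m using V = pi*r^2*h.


V = pi * r^2 * h
  = pi * 4.9^2 * 20
  = pi * 24.01 * 20
  = 1508.59 m^3


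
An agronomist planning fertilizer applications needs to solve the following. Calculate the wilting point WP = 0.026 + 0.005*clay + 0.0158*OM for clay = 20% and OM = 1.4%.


WP = 0.026 + 0.005*20 + 0.0158*1.4
   = 0.026 + 0.1000 + 0.0221
   = 0.1481


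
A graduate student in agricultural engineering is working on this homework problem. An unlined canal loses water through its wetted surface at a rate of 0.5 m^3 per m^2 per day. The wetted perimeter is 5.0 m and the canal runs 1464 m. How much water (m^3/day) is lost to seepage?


S = C * P * L
  = 0.5 * 5.0 * 1464
  = 3660 m^3/day


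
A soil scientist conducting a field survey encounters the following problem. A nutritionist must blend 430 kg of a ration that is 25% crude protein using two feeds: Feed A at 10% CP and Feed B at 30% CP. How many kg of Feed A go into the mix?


parts_A = CP_b - target = 30 - 25 = 5
parts_B = target - CP_a = 25 - 10 = 15
total_parts = 5 + 15 = 20
Feed A = 430 * 5 / 20 = 107.50 kg
Feed B = 430 * 15 / 20 = 322.50 kg

107.50 kg


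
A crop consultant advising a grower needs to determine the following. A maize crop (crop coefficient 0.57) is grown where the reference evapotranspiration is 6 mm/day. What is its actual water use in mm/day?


ETc = Kc * ET0
    = 0.57 * 6
    = 3.42 mm/day


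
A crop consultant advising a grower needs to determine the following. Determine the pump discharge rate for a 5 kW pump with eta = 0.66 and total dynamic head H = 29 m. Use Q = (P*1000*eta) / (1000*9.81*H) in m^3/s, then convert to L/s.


Q = (P * 1000 * eta) / (rho * g * H)
  = (5 * 1000 * 0.66) / (1000 * 9.81 * 29)
  = 3300 / 284490
  = 0.01160 m^3/s = 11.60 L/s


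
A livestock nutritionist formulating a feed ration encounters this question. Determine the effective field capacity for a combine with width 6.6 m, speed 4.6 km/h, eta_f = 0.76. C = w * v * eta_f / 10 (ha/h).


C = w * v * eta_f / 10
  = 6.6 * 4.6 * 0.76 / 10
  = 23.07 / 10
  = 2.31 ha/h


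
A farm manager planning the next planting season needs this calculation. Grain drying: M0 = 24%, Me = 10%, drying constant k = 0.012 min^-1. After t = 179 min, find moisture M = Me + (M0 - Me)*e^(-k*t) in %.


M = Me + (M0 - Me) * e^(-k*t)
  = 10 + (24 - 10) * e^(-0.012*179)
  = 10 + 14 * e^(-2.148)
  = 10 + 14 * 0.11672
  = 10 + 1.6340
  = 11.63%


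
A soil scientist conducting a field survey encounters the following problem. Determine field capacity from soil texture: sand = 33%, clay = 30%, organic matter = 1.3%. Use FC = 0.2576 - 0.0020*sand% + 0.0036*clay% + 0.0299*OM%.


FC = 0.2576 - 0.0020*33 + 0.0036*30 + 0.0299*1.3
   = 0.2576 - 0.0660 + 0.1080 + 0.0389
   = 0.3385


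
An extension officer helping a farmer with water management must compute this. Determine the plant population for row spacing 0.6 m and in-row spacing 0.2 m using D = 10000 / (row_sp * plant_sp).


D = 10000 / (row_sp * plant_sp)
  = 10000 / (0.6 * 0.2)
  = 10000 / 0.1200
  = 83333.33 plants/ha


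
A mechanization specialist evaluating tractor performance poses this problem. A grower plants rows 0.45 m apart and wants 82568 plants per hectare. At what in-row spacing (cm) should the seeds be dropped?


spacing = 10000 / (row_sp * density)
        = 10000 / (0.45 * 82568)
        = 10000 / 37155.60
        = 0.26914 m = 26.91 cm


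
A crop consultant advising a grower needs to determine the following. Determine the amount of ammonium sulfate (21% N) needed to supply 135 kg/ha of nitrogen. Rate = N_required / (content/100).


Rate = N_required / (N_content / 100)
     = 135 / (21 / 100)
     = 135 / 0.21
     = 642.86 kg/ha


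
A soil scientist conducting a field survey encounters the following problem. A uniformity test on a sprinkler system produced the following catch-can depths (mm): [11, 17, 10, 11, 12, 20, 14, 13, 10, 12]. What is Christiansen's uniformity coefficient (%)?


xbar = 130 / 10 = 13
sum|xi - xbar| = 24
CU = 100 * (1 - 24 / (10 * 13))
   = 100 * (1 - 0.1846)
   = 81.54%


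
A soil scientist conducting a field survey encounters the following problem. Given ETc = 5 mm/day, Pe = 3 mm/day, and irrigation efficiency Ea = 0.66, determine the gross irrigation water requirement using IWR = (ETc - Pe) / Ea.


IWR = (ETc - Pe) / Ea
    = (5 - 3) / 0.66
    = 2 / 0.66
    = 3.03 mm/day


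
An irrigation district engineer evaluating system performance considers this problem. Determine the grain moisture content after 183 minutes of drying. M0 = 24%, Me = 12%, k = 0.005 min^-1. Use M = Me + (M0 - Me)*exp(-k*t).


M = Me + (M0 - Me) * e^(-k*t)
  = 12 + (24 - 12) * e^(-0.005*183)
  = 12 + 12 * e^(-0.915)
  = 12 + 12 * 0.40052
  = 12 + 4.8062
  = 16.81%


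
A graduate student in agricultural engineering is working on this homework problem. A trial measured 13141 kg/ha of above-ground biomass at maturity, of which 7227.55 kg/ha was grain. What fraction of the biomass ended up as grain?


HI = grain_yield / biomass
   = 7227.55 / 13141
   = 0.55


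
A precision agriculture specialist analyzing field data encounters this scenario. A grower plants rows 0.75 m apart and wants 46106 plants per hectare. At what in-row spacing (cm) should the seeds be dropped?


spacing = 10000 / (row_sp * density)
        = 10000 / (0.75 * 46106)
        = 10000 / 34579.50
        = 0.28919 m = 28.92 cm


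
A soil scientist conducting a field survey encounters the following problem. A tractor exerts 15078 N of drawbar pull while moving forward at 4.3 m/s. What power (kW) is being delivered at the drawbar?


P = F * v / 1000
  = 15078 * 4.3 / 1000
  = 64835.40 / 1000
  = 64.84 kW


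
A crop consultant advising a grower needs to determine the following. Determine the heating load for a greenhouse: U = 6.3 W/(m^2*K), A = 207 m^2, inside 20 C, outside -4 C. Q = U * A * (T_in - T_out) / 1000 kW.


dT = 20 - (-4) = 24 K
Q = U * A * dT
  = 6.3 * 207 * 24
  = 31298.40 W = 31.30 kW


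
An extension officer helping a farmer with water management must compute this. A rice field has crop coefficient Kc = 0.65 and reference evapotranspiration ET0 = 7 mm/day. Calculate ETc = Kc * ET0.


ETc = Kc * ET0
    = 0.65 * 7
    = 4.55 mm/day


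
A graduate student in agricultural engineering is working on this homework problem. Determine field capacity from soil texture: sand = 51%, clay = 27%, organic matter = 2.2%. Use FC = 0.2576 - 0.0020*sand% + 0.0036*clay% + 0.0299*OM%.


FC = 0.2576 - 0.0020*51 + 0.0036*27 + 0.0299*2.2
   = 0.2576 - 0.1020 + 0.0972 + 0.0658
   = 0.3186


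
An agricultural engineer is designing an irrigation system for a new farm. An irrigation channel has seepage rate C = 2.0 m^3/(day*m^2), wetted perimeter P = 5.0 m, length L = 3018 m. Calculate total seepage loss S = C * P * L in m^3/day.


S = C * P * L
  = 2.0 * 5.0 * 3018
  = 30180 m^3/day


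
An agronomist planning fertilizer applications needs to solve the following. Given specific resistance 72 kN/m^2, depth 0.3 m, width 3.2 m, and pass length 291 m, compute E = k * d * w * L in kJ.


E = k * d * w * L
  = 72 * 0.3 * 3.2 * 291
  = 20113.92 kJ


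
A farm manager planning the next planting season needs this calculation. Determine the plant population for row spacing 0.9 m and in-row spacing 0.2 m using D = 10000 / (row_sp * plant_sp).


D = 10000 / (row_sp * plant_sp)
  = 10000 / (0.9 * 0.2)
  = 10000 / 0.1800
  = 55555.56 plants/ha


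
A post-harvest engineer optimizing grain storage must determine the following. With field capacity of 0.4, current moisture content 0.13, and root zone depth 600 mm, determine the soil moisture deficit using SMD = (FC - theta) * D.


SMD = (FC - theta) * D
    = (0.4 - 0.13) * 600
    = 0.270 * 600
    = 162 mm


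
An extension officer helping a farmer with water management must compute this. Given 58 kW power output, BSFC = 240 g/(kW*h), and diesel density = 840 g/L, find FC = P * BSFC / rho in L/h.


FC = P * BSFC / rho_fuel
   = 58 * 240 / 840
   = 13920 / 840
   = 16.57 L/h


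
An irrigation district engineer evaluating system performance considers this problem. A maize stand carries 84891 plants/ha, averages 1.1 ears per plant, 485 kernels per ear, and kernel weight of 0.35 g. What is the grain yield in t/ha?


Y = density * ears * kernels * kw
  = 84891 * 1.1 * 485 * 0.35 g/ha
  = 15851271.98 g/ha
  = 15851.27 kg/ha = 15.85 t/ha


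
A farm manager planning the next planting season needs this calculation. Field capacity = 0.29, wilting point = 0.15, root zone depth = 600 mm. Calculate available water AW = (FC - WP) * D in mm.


AW = (FC - WP) * D
   = (0.29 - 0.15) * 600
   = 0.14 * 600
   = 84 mm


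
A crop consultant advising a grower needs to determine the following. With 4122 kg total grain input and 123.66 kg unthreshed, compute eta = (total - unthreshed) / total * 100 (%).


eta = (total - unthreshed) / total * 100
    = (4122 - 123.66) / 4122 * 100
    = 3998.34 / 4122 * 100
    = 97%


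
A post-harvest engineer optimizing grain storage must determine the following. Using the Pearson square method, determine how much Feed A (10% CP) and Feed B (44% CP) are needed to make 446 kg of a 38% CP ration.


parts_A = CP_b - target = 44 - 38 = 6
parts_B = target - CP_a = 38 - 10 = 28
total_parts = 6 + 28 = 34
Feed A = 446 * 6 / 34 = 78.71 kg
Feed B = 446 * 28 / 34 = 367.29 kg

78.71 kg


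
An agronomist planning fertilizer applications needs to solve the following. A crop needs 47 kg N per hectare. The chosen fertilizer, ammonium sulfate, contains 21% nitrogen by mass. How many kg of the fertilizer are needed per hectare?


Rate = N_required / (N_content / 100)
     = 47 / (21 / 100)
     = 47 / 0.21
     = 223.81 kg/ha


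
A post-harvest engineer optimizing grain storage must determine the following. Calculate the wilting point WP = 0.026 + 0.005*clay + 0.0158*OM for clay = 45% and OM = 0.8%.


WP = 0.026 + 0.005*45 + 0.0158*0.8
   = 0.026 + 0.2250 + 0.0126
   = 0.2636


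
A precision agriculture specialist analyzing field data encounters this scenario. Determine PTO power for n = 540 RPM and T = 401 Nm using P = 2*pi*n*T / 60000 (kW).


P = 2*pi*n*T / 60000
  = 2*pi * 540 * 401 / 60000
  = 1360560.95 / 60000
  = 22.68 kW


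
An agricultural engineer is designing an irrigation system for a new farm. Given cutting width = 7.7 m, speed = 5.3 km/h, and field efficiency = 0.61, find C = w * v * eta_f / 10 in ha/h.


C = w * v * eta_f / 10
  = 7.7 * 5.3 * 0.61 / 10
  = 24.89 / 10
  = 2.49 ha/h


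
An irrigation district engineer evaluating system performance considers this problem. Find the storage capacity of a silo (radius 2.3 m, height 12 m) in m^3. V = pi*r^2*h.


V = pi * r^2 * h
  = pi * 2.3^2 * 12
  = pi * 5.29 * 12
  = 199.43 m^3


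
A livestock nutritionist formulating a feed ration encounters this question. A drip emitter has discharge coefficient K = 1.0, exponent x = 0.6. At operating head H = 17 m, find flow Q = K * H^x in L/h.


Q = K * H^x
  = 1.0 * 17^0.6
  = 1.0 * 5.4736
  = 5.47 L/h


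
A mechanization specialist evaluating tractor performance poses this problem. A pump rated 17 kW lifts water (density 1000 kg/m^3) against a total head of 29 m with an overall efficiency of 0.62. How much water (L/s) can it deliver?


Q = (P * 1000 * eta) / (rho * g * H)
  = (17 * 1000 * 0.62) / (1000 * 9.81 * 29)
  = 10540 / 284490
  = 0.03705 m^3/s = 37.05 L/s


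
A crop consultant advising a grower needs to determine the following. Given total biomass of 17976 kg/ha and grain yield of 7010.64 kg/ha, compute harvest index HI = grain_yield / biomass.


HI = grain_yield / biomass
   = 7010.64 / 17976
   = 0.39


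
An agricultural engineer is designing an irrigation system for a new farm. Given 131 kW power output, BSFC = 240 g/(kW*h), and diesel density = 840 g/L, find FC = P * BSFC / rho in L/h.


FC = P * BSFC / rho_fuel
   = 131 * 240 / 840
   = 31440 / 840
   = 37.43 L/h


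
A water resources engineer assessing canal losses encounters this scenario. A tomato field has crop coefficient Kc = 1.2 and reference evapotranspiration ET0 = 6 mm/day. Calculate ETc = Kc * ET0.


ETc = Kc * ET0
    = 1.2 * 6
    = 7.20 mm/day


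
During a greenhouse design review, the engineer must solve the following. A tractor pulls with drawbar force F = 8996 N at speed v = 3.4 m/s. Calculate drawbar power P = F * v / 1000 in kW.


P = F * v / 1000
  = 8996 * 3.4 / 1000
  = 30586.40 / 1000
  = 30.59 kW


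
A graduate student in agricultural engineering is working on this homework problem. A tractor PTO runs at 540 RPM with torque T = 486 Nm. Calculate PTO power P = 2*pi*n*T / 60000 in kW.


P = 2*pi*n*T / 60000
  = 2*pi * 540 * 486 / 60000
  = 1648959.15 / 60000
  = 27.48 kW


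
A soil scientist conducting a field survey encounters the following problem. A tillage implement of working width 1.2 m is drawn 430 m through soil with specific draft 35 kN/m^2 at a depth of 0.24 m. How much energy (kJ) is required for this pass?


E = k * d * w * L
  = 35 * 0.24 * 1.2 * 430
  = 4334.40 kJ


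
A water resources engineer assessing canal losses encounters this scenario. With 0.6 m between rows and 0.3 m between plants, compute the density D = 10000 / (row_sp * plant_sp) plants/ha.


D = 10000 / (row_sp * plant_sp)
  = 10000 / (0.6 * 0.3)
  = 10000 / 0.1800
  = 55555.56 plants/ha


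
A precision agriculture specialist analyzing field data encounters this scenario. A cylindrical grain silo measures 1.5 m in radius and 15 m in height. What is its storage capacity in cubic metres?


V = pi * r^2 * h
  = pi * 1.5^2 * 15
  = pi * 2.25 * 15
  = 106.03 m^3


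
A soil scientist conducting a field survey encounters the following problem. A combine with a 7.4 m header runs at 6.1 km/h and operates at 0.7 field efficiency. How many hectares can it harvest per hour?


C = w * v * eta_f / 10
  = 7.4 * 6.1 * 0.7 / 10
  = 31.60 / 10
  = 3.16 ha/h


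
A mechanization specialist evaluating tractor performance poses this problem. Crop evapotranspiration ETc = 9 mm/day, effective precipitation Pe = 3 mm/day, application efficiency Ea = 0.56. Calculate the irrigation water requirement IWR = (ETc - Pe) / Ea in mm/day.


IWR = (ETc - Pe) / Ea
    = (9 - 3) / 0.56
    = 6 / 0.56
    = 10.71 mm/day


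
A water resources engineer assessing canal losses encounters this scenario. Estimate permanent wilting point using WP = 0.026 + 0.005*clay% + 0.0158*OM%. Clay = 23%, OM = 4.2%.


WP = 0.026 + 0.005*23 + 0.0158*4.2
   = 0.026 + 0.1150 + 0.0664
   = 0.2074


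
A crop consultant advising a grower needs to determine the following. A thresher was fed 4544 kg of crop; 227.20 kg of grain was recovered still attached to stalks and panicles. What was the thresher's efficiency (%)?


eta = (total - unthreshed) / total * 100
    = (4544 - 227.20) / 4544 * 100
    = 4316.80 / 4544 * 100
    = 95%


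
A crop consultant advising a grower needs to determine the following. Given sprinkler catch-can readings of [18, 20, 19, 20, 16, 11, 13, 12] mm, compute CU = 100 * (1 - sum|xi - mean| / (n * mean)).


xbar = 129 / 8 = 16.125
sum|xi - xbar| = 25
CU = 100 * (1 - 25 / (8 * 16.125))
   = 100 * (1 - 0.1938)
   = 80.62%


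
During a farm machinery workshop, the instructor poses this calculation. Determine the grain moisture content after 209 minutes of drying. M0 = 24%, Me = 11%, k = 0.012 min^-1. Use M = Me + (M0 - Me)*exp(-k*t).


M = Me + (M0 - Me) * e^(-k*t)
  = 11 + (24 - 11) * e^(-0.012*209)
  = 11 + 13 * e^(-2.508)
  = 11 + 13 * 0.08143
  = 11 + 1.0586
  = 12.06%


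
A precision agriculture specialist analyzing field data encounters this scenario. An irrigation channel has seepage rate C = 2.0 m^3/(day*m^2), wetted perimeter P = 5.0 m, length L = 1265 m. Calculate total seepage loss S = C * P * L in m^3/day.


S = C * P * L
  = 2.0 * 5.0 * 1265
  = 12650 m^3/day


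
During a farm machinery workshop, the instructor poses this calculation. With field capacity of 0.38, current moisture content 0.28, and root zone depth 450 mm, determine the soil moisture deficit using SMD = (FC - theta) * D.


SMD = (FC - theta) * D
    = (0.38 - 0.28) * 450
    = 0.100 * 450
    = 45 mm


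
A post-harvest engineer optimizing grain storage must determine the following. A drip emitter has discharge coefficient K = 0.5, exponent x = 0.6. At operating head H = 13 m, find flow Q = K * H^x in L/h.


Q = K * H^x
  = 0.5 * 13^0.6
  = 0.5 * 4.6598
  = 2.33 L/h


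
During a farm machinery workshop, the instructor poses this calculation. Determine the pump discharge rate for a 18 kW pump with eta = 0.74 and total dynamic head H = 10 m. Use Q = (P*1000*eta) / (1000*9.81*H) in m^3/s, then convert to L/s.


Q = (P * 1000 * eta) / (rho * g * H)
  = (18 * 1000 * 0.74) / (1000 * 9.81 * 10)
  = 13320 / 98100
  = 0.13578 m^3/s = 135.78 L/s


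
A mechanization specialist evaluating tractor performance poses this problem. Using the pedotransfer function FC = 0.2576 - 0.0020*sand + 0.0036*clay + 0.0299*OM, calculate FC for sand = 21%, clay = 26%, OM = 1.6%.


FC = 0.2576 - 0.0020*21 + 0.0036*26 + 0.0299*1.6
   = 0.2576 - 0.0420 + 0.0936 + 0.0478
   = 0.3570


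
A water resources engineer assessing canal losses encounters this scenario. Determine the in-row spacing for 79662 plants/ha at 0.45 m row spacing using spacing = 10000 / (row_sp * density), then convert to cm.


spacing = 10000 / (row_sp * density)
        = 10000 / (0.45 * 79662)
        = 10000 / 35847.90
        = 0.27896 m = 27.90 cm


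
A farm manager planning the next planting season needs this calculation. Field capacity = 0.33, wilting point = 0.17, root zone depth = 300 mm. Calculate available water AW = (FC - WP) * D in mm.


AW = (FC - WP) * D
   = (0.33 - 0.17) * 300
   = 0.16 * 300
   = 48 mm


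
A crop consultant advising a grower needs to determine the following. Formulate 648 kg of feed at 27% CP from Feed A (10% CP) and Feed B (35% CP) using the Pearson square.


parts_A = CP_b - target = 35 - 27 = 8
parts_B = target - CP_a = 27 - 10 = 17
total_parts = 8 + 17 = 25
Feed A = 648 * 8 / 25 = 207.36 kg
Feed B = 648 * 17 / 25 = 440.64 kg

207.36 kg


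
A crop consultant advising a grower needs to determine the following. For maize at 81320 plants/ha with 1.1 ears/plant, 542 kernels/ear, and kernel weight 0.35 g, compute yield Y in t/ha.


Y = density * ears * kernels * kw
  = 81320 * 1.1 * 542 * 0.35 g/ha
  = 16969044.40 g/ha
  = 16969.04 kg/ha = 16.97 t/ha


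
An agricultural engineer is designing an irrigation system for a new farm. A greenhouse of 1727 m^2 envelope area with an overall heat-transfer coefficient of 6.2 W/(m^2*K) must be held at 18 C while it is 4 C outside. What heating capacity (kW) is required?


dT = 18 - (4) = 14 K
Q = U * A * dT
  = 6.2 * 1727 * 14
  = 149903.60 W = 149.90 kW


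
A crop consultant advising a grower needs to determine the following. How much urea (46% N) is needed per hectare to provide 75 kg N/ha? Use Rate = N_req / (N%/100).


Rate = N_required / (N_content / 100)
     = 75 / (46 / 100)
     = 75 / 0.46
     = 163.04 kg/ha


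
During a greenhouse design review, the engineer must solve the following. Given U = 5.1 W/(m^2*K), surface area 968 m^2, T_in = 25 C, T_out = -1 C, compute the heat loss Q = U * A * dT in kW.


dT = 25 - (-1) = 26 K
Q = U * A * dT
  = 5.1 * 968 * 26
  = 128356.80 W = 128.36 kW


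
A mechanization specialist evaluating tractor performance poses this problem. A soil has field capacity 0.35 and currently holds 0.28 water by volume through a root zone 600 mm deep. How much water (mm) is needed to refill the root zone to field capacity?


SMD = (FC - theta) * D
    = (0.35 - 0.28) * 600
    = 0.070 * 600
    = 42 mm


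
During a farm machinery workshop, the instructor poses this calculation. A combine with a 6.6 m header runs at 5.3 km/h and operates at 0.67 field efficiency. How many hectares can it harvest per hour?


C = w * v * eta_f / 10
  = 6.6 * 5.3 * 0.67 / 10
  = 23.44 / 10
  = 2.34 ha/h


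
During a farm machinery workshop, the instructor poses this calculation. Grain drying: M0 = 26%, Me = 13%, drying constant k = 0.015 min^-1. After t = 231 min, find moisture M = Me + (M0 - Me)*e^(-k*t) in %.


M = Me + (M0 - Me) * e^(-k*t)
  = 13 + (26 - 13) * e^(-0.015*231)
  = 13 + 13 * e^(-3.465)
  = 13 + 13 * 0.03127
  = 13 + 0.4065
  = 13.41%


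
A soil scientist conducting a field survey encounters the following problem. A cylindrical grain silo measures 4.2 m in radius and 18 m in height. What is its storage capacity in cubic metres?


V = pi * r^2 * h
  = pi * 4.2^2 * 18
  = pi * 17.64 * 18
  = 997.52 m^3


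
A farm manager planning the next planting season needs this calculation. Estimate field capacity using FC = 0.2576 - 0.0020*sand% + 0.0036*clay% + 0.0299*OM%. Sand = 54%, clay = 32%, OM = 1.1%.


FC = 0.2576 - 0.0020*54 + 0.0036*32 + 0.0299*1.1
   = 0.2576 - 0.1080 + 0.1152 + 0.0329
   = 0.2977


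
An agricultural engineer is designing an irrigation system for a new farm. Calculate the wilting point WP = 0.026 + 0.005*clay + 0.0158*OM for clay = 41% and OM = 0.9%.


WP = 0.026 + 0.005*41 + 0.0158*0.9
   = 0.026 + 0.2050 + 0.0142
   = 0.2452


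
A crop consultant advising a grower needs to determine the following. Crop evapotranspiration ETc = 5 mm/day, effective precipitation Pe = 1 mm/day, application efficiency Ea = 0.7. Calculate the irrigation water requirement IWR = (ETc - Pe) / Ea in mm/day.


IWR = (ETc - Pe) / Ea
    = (5 - 1) / 0.7
    = 4 / 0.7
    = 5.71 mm/day


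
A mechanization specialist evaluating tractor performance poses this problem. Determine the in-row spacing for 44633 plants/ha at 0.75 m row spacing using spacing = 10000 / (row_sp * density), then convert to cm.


spacing = 10000 / (row_sp * density)
        = 10000 / (0.75 * 44633)
        = 10000 / 33474.75
        = 0.29873 m = 29.87 cm


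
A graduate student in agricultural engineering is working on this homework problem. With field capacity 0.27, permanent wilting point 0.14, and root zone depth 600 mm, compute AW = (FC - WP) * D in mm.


AW = (FC - WP) * D
   = (0.27 - 0.14) * 600
   = 0.13 * 600
   = 78 mm
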